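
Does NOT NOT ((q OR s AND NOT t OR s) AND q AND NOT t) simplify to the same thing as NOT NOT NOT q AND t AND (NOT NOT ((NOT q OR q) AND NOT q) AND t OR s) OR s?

No

E1: NOT NOT ((q OR s AND NOT t OR s) AND q AND NOT t)
    = NOT NOT ((q OR s) AND q AND NOT t)   — absorption
    = NOT NOT (q AND NOT t)   — absorption
    = q AND NOT t   — double negation
E2: NOT NOT NOT q AND t AND (NOT NOT ((NOT q OR q) AND NOT q) AND t OR s) OR s
    = NOT NOT NOT q AND t AND (NOT NOT NOT q AND t OR s) OR s   — complement / identity
    = NOT NOT NOT q AND t OR s   — absorption
    = NOT q AND t OR s   — double negation
These differ: at q=0, s=1, t=0, E1 = 0 but E2 = 1.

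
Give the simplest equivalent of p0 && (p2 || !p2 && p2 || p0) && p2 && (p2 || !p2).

p0 && p2

p0 && (p2 || !p2 && p2 || p0) && p2 && (p2 || !p2)
= p0 && (p2 || !p2 && p2 || p0) && p2   (complement / identity)
= p0 && (p2 || p0) && p2   (complement / identity)
= p0 && p2   (absorption)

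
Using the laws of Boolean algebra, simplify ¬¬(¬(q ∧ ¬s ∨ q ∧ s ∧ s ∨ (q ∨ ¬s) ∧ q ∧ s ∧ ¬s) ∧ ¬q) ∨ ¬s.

¬q ∨ ¬s

¬¬(¬(q ∧ ¬s ∨ q ∧ s ∧ s ∨ (q ∨ ¬s) ∧ q ∧ s ∧ ¬s) ∧ ¬q) ∨ ¬s
= ¬¬(¬(q ∧ ¬s ∨ q ∧ s ∧ s ∨ q ∧ s ∧ ¬s) ∧ ¬q) ∨ ¬s   [absorption]
= ¬¬(¬(q ∧ ¬s ∨ q ∧ s) ∧ ¬q) ∨ ¬s   [distribution]
= ¬¬(¬q ∧ ¬q) ∨ ¬s   [distribution]
= ¬¬¬q ∨ ¬s   [idempotence]
= ¬q ∨ ¬s   [double negation]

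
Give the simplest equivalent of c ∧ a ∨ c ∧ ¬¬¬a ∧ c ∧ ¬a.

c ∧ a ∨ c ∧ ¬¬¬a ∧ c ∧ ¬a
= c ∧ a ∨ c ∧ ¬a ∧ c ∧ ¬a   — double negation
= c ∧ a ∨ c ∧ ¬a   — idempotence
= c   — distribution

c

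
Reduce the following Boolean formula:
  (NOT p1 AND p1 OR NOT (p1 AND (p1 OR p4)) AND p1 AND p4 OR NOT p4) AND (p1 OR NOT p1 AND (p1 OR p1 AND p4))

NOT p4 AND p1

(NOT p1 AND p1 OR NOT (p1 AND (p1 OR p4)) AND p1 AND p4 OR NOT p4) AND (p1 OR NOT p1 AND (p1 OR p1 AND p4))
= (NOT p1 AND p1 OR NOT p1 AND p1 AND p4 OR NOT p4) AND (p1 OR NOT p1 AND (p1 OR p1 AND p4))
= (NOT p1 AND p1 OR NOT p4) AND (p1 OR NOT p1 AND (p1 OR p1 AND p4))
= NOT p4 AND (p1 OR NOT p1 AND (p1 OR p1 AND p4))
= NOT p4 AND (p1 OR NOT p1 AND p1)
= NOT p4 AND p1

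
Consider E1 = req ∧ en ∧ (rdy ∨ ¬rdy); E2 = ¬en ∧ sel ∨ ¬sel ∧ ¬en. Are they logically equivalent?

No

E1: req ∧ en ∧ (rdy ∨ ¬rdy)
    = req ∧ en   — complement / identity
E2: ¬en ∧ sel ∨ ¬sel ∧ ¬en
    = ¬en   — distribution
These differ: at en=0, rdy=0, req=0, sel=0, E1 = 0 but E2 = 1.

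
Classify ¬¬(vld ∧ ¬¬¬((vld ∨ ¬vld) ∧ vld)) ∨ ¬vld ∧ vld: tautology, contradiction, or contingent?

¬¬(vld ∧ ¬¬¬((vld ∨ ¬vld) ∧ vld)) ∨ ¬vld ∧ vld
= ¬¬(vld ∧ ¬((vld ∨ ¬vld) ∧ vld)) ∨ ¬vld ∧ vld   (double negation)
= ¬¬(vld ∧ ¬vld) ∨ ¬vld ∧ vld   (complement / identity)
= vld ∧ ¬vld ∨ ¬vld ∧ vld   (double negation)
= ¬vld ∧ vld   (complement / identity)
= False   (complement)

contradiction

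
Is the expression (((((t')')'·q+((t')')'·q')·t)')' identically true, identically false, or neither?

(((((t')')'·q+((t')')'·q')·t)')'
= ((((t')')'·t)')'   [distribution]
= ((t')')'·t   [double negation]
= t'·t   [double negation]
= 0   [complement]

identically false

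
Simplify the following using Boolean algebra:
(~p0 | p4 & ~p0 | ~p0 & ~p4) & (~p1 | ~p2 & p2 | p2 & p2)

~p0 & (~p1 | p2)

(~p0 | p4 & ~p0 | ~p0 & ~p4) & (~p1 | ~p2 & p2 | p2 & p2)
= (~p0 | p4 & ~p0 | ~p0 & ~p4) & (~p1 | p2)   (distribution)
= (~p0 | ~p0) & (~p1 | p2)   (distribution)
= ~p0 & (~p1 | p2)   (idempotence)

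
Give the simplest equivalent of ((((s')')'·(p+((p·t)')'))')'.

s'·p

((((s')')'·(p+((p·t)')'))')'
= ((s'·(p+((p·t)')'))')'   [double negation]
= s'·(p+((p·t)')')   [double negation]
= s'·(p+p·t)   [double negation]
= s'·p   [absorption]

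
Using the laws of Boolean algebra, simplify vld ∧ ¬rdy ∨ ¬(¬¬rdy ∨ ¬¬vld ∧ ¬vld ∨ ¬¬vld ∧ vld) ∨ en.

¬rdy ∨ en

vld ∧ ¬rdy ∨ ¬(¬¬rdy ∨ ¬¬vld ∧ ¬vld ∨ ¬¬vld ∧ vld) ∨ en
= vld ∧ ¬rdy ∨ ¬(¬¬rdy ∨ ¬¬vld) ∨ en   [distribution]
= vld ∧ ¬rdy ∨ ¬rdy ∧ ¬vld ∨ en   [De Morgan]
= ¬rdy ∨ en   [distribution]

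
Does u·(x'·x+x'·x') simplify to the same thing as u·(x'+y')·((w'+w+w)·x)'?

E1: u·(x'·x+x'·x')
    = u·x'   — distribution
E2: u·(x'+y')·((w'+w+w)·x)'
    = u·(x'+y')·((w'+w)·x)'   — idempotence
    = u·(x'+y')·x'   — complement / identity
    = u·x'   — absorption
Both reduce to u·x', so they are equivalent.

Yes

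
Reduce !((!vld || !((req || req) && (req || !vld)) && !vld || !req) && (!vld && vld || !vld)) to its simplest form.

!((!vld || !((req || req) && (req || !vld)) && !vld || !req) && (!vld && vld || !vld))
= !((!vld || !((req || req) && (req || !vld)) && !vld || !req) && !vld)   — complement / identity
= !((!vld || !(req && !vld || req) && !vld || !req) && !vld)   — distribution
= !((!vld || !req && !vld || !req) && !vld)   — absorption
= !((!vld || !req) && !vld)   — absorption
= !!vld   — absorption
= vld   — double negation

vld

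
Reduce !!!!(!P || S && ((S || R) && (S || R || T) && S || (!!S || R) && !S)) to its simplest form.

!P || S

!!!!(!P || S && ((S || R) && (S || R || T) && S || (!!S || R) && !S))
= !!(!P || S && ((S || R) && (S || R || T) && S || (!!S || R) && !S))
= !!(!P || S && ((S || R) && S || (!!S || R) && !S))
= !!(!P || S && ((S || R) && S || (S || R) && !S))
= !!(!P || S && (S || R))
= !P || S && (S || R)
= !P || S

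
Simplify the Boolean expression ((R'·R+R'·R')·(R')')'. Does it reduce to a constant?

1

((R'·R+R'·R')·(R')')'
= (R'·(R')')'
= R+R'
= 1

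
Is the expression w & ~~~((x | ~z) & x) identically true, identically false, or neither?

w & ~~~((x | ~z) & x)
= w & ~~~x   [absorption]
= w & ~x   [double negation]
This depends on w, x, so it is not a constant.

neither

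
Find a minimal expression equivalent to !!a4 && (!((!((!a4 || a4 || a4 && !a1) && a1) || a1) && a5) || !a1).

!!a4 && (!((!((!a4 || a4 || a4 && !a1) && a1) || a1) && a5) || !a1)
= !!a4 && (!((!((!a4 || a4) && a1) || a1) && a5) || !a1)   [absorption]
= !!a4 && (!((!a1 || a1) && a5) || !a1)   [complement / identity]
= !!a4 && (!a5 || !a1)   [complement / identity]
= a4 && (!a5 || !a1)   [double negation]

a4 && (!a5 || !a1)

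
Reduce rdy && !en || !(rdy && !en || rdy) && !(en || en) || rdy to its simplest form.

!en || rdy

rdy && !en || !(rdy && !en || rdy) && !(en || en) || rdy
= rdy && !en || !(rdy && !en || rdy) && !en || rdy   [idempotence]
= rdy && !en || !rdy && !en || rdy   [absorption]
= !en || rdy   [distribution]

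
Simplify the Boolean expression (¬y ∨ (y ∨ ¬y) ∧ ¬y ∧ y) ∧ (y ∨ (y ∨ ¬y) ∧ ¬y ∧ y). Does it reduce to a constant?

False

(¬y ∨ (y ∨ ¬y) ∧ ¬y ∧ y) ∧ (y ∨ (y ∨ ¬y) ∧ ¬y ∧ y)
= (y ∨ ¬y) ∧ ¬y ∧ y ∨ ¬y ∧ y   — distribution
= ¬y ∧ y ∨ ¬y ∧ y   — complement / identity
= (y ∨ y) ∧ ¬y   — distribution
= y ∧ ¬y   — idempotence
= False   — complement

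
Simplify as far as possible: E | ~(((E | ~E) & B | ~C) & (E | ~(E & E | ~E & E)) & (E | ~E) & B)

E | ~(((E | ~E) & B | ~C) & (E | ~(E & E | ~E & E)) & (E | ~E) & B)
= E | ~(((E | ~E) & B | ~C) & (E | ~E) & (E | ~E) & B)
= E | ~(((E | ~E) & B | ~C) & (E | ~E) & B)
= E | ~((E | ~E) & B)
= E | ~B

E | ~B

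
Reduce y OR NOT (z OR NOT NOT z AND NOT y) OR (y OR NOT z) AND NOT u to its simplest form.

y OR NOT z

y OR NOT (z OR NOT NOT z AND NOT y) OR (y OR NOT z) AND NOT u
= y OR NOT (z OR z AND NOT y) OR (y OR NOT z) AND NOT u   — double negation
= y OR NOT z OR (y OR NOT z) AND NOT u   — absorption
= y OR NOT z   — absorption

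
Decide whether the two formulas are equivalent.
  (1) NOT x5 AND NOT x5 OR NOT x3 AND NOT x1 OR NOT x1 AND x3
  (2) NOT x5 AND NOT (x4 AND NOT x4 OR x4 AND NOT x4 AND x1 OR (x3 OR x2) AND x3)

No

E1: NOT x5 AND NOT x5 OR NOT x3 AND NOT x1 OR NOT x1 AND x3
    = NOT x5 AND NOT x5 OR NOT x1
    = NOT x5 OR NOT x1
E2: NOT x5 AND NOT (x4 AND NOT x4 OR x4 AND NOT x4 AND x1 OR (x3 OR x2) AND x3)
    = NOT x5 AND NOT (x4 AND NOT x4 OR (x3 OR x2) AND x3)
    = NOT x5 AND NOT ((x3 OR x2) AND x3)
    = NOT x5 AND NOT x3
These differ: at x1=0, x2=1, x3=1, x4=0, x5=1, E1 = 1 but E2 = 0.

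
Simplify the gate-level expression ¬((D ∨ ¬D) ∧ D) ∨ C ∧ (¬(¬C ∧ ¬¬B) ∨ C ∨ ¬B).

¬D ∨ C

¬((D ∨ ¬D) ∧ D) ∨ C ∧ (¬(¬C ∧ ¬¬B) ∨ C ∨ ¬B)
= ¬((D ∨ ¬D) ∧ D) ∨ C ∧ (C ∨ ¬B ∨ C ∨ ¬B)   (De Morgan)
= ¬((D ∨ ¬D) ∧ D) ∨ C ∧ (C ∨ ¬B)   (idempotence)
= ¬D ∨ C ∧ (C ∨ ¬B)   (complement / identity)
= ¬D ∨ C   (absorption)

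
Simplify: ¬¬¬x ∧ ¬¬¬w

¬¬¬x ∧ ¬¬¬w
= ¬¬¬x ∧ ¬w   (double negation)
= ¬x ∧ ¬w   (double negation)

¬x ∧ ¬w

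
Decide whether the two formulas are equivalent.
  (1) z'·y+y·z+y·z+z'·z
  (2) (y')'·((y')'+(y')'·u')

E1: z'·y+y·z+y·z+z'·z
    = z'·y+y·z+z'·z   (idempotence)
    = z'·y+y·z   (complement / identity)
    = y   (distribution)
E2: (y')'·((y')'+(y')'·u')
    = (y')'·(y')'   (absorption)
    = (y')'   (idempotence)
    = y   (double negation)
Both reduce to y, so they are equivalent.

Yes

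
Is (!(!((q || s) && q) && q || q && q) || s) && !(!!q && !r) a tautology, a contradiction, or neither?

neither

(!(!((q || s) && q) && q || q && q) || s) && !(!!q && !r)
= (!(!q && q || q && q) || s) && !(!!q && !r)
= (!q || s) && !(!!q && !r)
= (!q || s) && (!q || r)
= !q || s && r
This depends on q, r, s, so it is not a constant.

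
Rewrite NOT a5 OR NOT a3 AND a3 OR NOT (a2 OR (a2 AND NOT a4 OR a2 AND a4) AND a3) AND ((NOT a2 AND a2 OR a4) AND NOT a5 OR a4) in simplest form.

NOT a5 OR NOT a2 AND a4

NOT a5 OR NOT a3 AND a3 OR NOT (a2 OR (a2 AND NOT a4 OR a2 AND a4) AND a3) AND ((NOT a2 AND a2 OR a4) AND NOT a5 OR a4)
= NOT a5 OR NOT a3 AND a3 OR NOT (a2 OR (a2 AND NOT a4 OR a2 AND a4) AND a3) AND (a4 AND NOT a5 OR a4)   (complement / identity)
= NOT a5 OR NOT a3 AND a3 OR NOT (a2 OR (a2 AND NOT a4 OR a2 AND a4) AND a3) AND a4   (absorption)
= NOT a5 OR NOT a3 AND a3 OR NOT (a2 OR a2 AND a3) AND a4   (distribution)
= NOT a5 OR NOT a3 AND a3 OR NOT a2 AND a4   (absorption)
= NOT a5 OR NOT a2 AND a4   (complement / identity)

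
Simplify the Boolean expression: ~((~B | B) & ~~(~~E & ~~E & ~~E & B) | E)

~((~B | B) & ~~(~~E & ~~E & ~~E & B) | E)
= ~(~~(~~E & ~~E & ~~E & B) | E)
= ~(~~(~~E & ~~E & B) | E)
= ~(~~(~~E & B) | E)
= ~(~~(E & B) | E)
= ~(E & B | E)
= ~E

~E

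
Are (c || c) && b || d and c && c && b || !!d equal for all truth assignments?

Yes

E1: (c || c) && b || d
    = c && b || d   — idempotence
E2: c && c && b || !!d
    = c && b || !!d   — idempotence
    = c && b || d   — double negation
Both reduce to c && b || d, so they are equivalent.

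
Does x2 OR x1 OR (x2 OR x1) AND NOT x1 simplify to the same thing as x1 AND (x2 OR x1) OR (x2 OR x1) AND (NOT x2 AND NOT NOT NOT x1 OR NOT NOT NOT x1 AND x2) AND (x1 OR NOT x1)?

Yes

E1: x2 OR x1 OR (x2 OR x1) AND NOT x1
    = x2 OR x1   (absorption)
E2: x1 AND (x2 OR x1) OR (x2 OR x1) AND (NOT x2 AND NOT NOT NOT x1 OR NOT NOT NOT x1 AND x2) AND (x1 OR NOT x1)
    = x1 AND (x2 OR x1) OR (x2 OR x1) AND NOT NOT NOT x1 AND (x1 OR NOT x1)   (distribution)
    = x1 AND (x2 OR x1) OR (x2 OR x1) AND NOT NOT NOT x1   (complement / identity)
    = x1 AND (x2 OR x1) OR (x2 OR x1) AND NOT x1   (double negation)
    = x2 OR x1   (distribution)
Both reduce to x2 OR x1, so they are equivalent.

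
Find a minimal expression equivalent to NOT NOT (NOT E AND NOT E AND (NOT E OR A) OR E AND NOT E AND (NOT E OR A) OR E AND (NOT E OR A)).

NOT E OR A

NOT NOT (NOT E AND NOT E AND (NOT E OR A) OR E AND NOT E AND (NOT E OR A) OR E AND (NOT E OR A))
= NOT NOT (NOT E AND (NOT E OR A) OR E AND (NOT E OR A))   — distribution
= NOT NOT (NOT E OR A)   — distribution
= NOT E OR A   — double negation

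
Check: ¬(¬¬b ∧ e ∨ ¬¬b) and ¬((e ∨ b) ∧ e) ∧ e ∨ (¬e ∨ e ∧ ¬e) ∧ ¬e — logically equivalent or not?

E1: ¬(¬¬b ∧ e ∨ ¬¬b)
    = ¬¬¬b   (absorption)
    = ¬b   (double negation)
E2: ¬((e ∨ b) ∧ e) ∧ e ∨ (¬e ∨ e ∧ ¬e) ∧ ¬e
    = ¬e ∧ e ∨ (¬e ∨ e ∧ ¬e) ∧ ¬e   (absorption)
    = ¬e ∧ e ∨ ¬e ∧ ¬e   (complement / identity)
    = ¬e   (distribution)
These differ: at b=1, e=0, E1 = 0 but E2 = 1.

No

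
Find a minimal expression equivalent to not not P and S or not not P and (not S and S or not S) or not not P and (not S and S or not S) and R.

not not P and S or not not P and (not S and S or not S) or not not P and (not S and S or not S) and R
= not not P and S or not not P and (not S and S or not S)
= not not P and S or not not P and not S
= not not P
= P

P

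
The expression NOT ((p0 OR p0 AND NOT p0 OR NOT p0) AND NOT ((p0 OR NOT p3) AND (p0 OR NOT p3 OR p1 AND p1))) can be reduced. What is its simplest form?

NOT ((p0 OR p0 AND NOT p0 OR NOT p0) AND NOT ((p0 OR NOT p3) AND (p0 OR NOT p3 OR p1 AND p1)))
= NOT ((p0 OR NOT p0) AND NOT ((p0 OR NOT p3) AND (p0 OR NOT p3 OR p1 AND p1)))   — complement / identity
= NOT ((p0 OR NOT p0) AND NOT ((p0 OR NOT p3) AND (p0 OR NOT p3 OR p1)))   — idempotence
= NOT NOT ((p0 OR NOT p3) AND (p0 OR NOT p3 OR p1))   — complement / identity
= (p0 OR NOT p3) AND (p0 OR NOT p3 OR p1)   — double negation
= p0 OR NOT p3   — absorption

p0 OR NOT p3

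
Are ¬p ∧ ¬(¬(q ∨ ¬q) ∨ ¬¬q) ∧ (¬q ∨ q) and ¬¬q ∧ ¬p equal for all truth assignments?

No

E1: ¬p ∧ ¬(¬(q ∨ ¬q) ∨ ¬¬q) ∧ (¬q ∨ q)
    = ¬p ∧ (q ∨ ¬q) ∧ ¬q ∧ (¬q ∨ q)   (De Morgan)
    = ¬p ∧ (q ∨ ¬q) ∧ ¬q   (complement / identity)
    = ¬p ∧ ¬q   (complement / identity)
E2: ¬¬q ∧ ¬p
    = q ∧ ¬p   (double negation)
These differ: at p=0, q=0, E1 = 1 but E2 = 0.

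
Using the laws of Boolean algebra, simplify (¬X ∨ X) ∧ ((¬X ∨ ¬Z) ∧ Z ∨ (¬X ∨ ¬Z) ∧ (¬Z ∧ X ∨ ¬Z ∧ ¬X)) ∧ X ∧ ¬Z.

X ∧ ¬Z

(¬X ∨ X) ∧ ((¬X ∨ ¬Z) ∧ Z ∨ (¬X ∨ ¬Z) ∧ (¬Z ∧ X ∨ ¬Z ∧ ¬X)) ∧ X ∧ ¬Z
= (¬X ∨ X) ∧ ((¬X ∨ ¬Z) ∧ Z ∨ (¬X ∨ ¬Z) ∧ ¬Z) ∧ X ∧ ¬Z   (distribution)
= (¬X ∨ X) ∧ (¬X ∨ ¬Z) ∧ X ∧ ¬Z   (distribution)
= (X ∧ ¬Z ∨ ¬X) ∧ X ∧ ¬Z   (distribution)
= X ∧ ¬Z   (absorption)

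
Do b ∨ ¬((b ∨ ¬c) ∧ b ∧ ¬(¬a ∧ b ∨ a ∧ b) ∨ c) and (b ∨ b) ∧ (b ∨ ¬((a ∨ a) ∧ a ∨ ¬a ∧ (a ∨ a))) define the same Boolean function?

E1: b ∨ ¬((b ∨ ¬c) ∧ b ∧ ¬(¬a ∧ b ∨ a ∧ b) ∨ c)
    = b ∨ ¬((b ∨ ¬c) ∧ b ∧ ¬b ∨ c)
    = b ∨ ¬(b ∧ ¬b ∨ c)
    = b ∨ ¬c
E2: (b ∨ b) ∧ (b ∨ ¬((a ∨ a) ∧ a ∨ ¬a ∧ (a ∨ a)))
    = (b ∨ b) ∧ (b ∨ ¬(a ∨ a))
    = (b ∨ b) ∧ (b ∨ ¬a)
    = b ∧ ¬a ∨ b
    = b
These differ: at a=1, b=0, c=0, E1 = 1 but E2 = 0.

No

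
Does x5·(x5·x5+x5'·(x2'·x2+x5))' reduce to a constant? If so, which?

x5·(x5·x5+x5'·(x2'·x2+x5))'
= x5·(x5·x5+x5'·x5)'   [complement / identity]
= x5·x5'   [distribution]
= 0   [complement]

yes, False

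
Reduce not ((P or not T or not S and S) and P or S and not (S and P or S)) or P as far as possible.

True

not ((P or not T or not S and S) and P or S and not (S and P or S)) or P
= not ((P or not T) and P or S and not (S and P or S)) or P
= not ((P or not T) and P or S and not S) or P
= not ((P or not T) and P) or P
= not P or P
= True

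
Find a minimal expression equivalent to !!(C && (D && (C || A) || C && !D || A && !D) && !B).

C && !B

!!(C && (D && (C || A) || C && !D || A && !D) && !B)
= !!(C && (D && (C || A) || !D && (C || A)) && !B)
= C && (D && (C || A) || !D && (C || A)) && !B
= C && (C || A) && !B
= C && !B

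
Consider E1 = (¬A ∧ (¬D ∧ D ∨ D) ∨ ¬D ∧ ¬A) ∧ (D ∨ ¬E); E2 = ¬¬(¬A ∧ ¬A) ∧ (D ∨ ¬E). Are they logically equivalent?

E1: (¬A ∧ (¬D ∧ D ∨ D) ∨ ¬D ∧ ¬A) ∧ (D ∨ ¬E)
    = (¬A ∧ D ∨ ¬D ∧ ¬A) ∧ (D ∨ ¬E)   — complement / identity
    = ¬A ∧ (D ∨ ¬E)   — distribution
E2: ¬¬(¬A ∧ ¬A) ∧ (D ∨ ¬E)
    = ¬¬¬A ∧ (D ∨ ¬E)   — idempotence
    = ¬A ∧ (D ∨ ¬E)   — double negation
Both reduce to ¬A ∧ (D ∨ ¬E), so they are equivalent.

Yes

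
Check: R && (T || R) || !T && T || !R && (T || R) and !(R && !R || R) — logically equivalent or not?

No

E1: R && (T || R) || !T && T || !R && (T || R)
    = R && (T || R) || !R && (T || R)   — complement / identity
    = T || R   — distribution
E2: !(R && !R || R)
    = !R   — complement / identity
These differ: at R=1, T=0, E1 = 1 but E2 = 0.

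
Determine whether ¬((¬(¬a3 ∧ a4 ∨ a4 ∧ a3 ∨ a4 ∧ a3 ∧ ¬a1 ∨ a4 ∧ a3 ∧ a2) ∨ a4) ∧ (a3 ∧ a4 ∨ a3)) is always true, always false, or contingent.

¬((¬(¬a3 ∧ a4 ∨ a4 ∧ a3 ∨ a4 ∧ a3 ∧ ¬a1 ∨ a4 ∧ a3 ∧ a2) ∨ a4) ∧ (a3 ∧ a4 ∨ a3))
= ¬((¬(¬a3 ∧ a4 ∨ a4 ∧ a3 ∨ a4 ∧ a3 ∧ a2) ∨ a4) ∧ (a3 ∧ a4 ∨ a3))   (absorption)
= ¬((¬(¬a3 ∧ a4 ∨ a4 ∧ a3 ∨ a4 ∧ a3 ∧ a2) ∨ a4) ∧ a3)   (absorption)
= ¬((¬(¬a3 ∧ a4 ∨ a4 ∧ a3) ∨ a4) ∧ a3)   (absorption)
= ¬((¬a4 ∨ a4) ∧ a3)   (distribution)
= ¬a3   (complement / identity)
This depends on a3, so it is not a constant.

contingent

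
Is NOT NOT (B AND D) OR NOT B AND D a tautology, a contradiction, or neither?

neither

NOT NOT (B AND D) OR NOT B AND D
= B AND D OR NOT B AND D
= D
This depends on D, so it is not a constant.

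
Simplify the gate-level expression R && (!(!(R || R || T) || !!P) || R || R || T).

R && (!(!(R || R || T) || !!P) || R || R || T)
= R && ((R || R || T) && !P || R || R || T)   [De Morgan]
= R && (R || R || T)   [absorption]
= R && (R || T)   [idempotence]
= R   [absorption]

R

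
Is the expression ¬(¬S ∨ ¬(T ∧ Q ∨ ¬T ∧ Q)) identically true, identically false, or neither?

neither

¬(¬S ∨ ¬(T ∧ Q ∨ ¬T ∧ Q))
= ¬(¬S ∨ ¬Q)   (distribution)
= S ∧ Q   (De Morgan)
This depends on Q, S, so it is not a constant.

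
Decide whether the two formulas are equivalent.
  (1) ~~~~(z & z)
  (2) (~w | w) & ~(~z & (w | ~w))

Yes

E1: ~~~~(z & z)
    = ~~~~z   [idempotence]
    = ~~z   [double negation]
    = z   [double negation]
E2: (~w | w) & ~(~z & (w | ~w))
    = (~w | w) & ~~z   [complement / identity]
    = (~w | w) & z   [double negation]
    = z   [complement / identity]
Both reduce to z, so they are equivalent.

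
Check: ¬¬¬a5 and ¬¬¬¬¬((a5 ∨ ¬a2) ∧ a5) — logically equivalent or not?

Yes

E1: ¬¬¬a5
    = ¬a5   — double negation
E2: ¬¬¬¬¬((a5 ∨ ¬a2) ∧ a5)
    = ¬¬¬¬¬a5   — absorption
    = ¬¬¬a5   — double negation
    = ¬a5   — double negation
Both reduce to ¬a5, so they are equivalent.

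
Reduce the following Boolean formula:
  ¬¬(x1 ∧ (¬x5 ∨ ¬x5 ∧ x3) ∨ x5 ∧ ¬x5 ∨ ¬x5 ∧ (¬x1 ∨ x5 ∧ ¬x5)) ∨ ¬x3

¬¬(x1 ∧ (¬x5 ∨ ¬x5 ∧ x3) ∨ x5 ∧ ¬x5 ∨ ¬x5 ∧ (¬x1 ∨ x5 ∧ ¬x5)) ∨ ¬x3
= ¬¬(x1 ∧ (¬x5 ∨ ¬x5 ∧ x3) ∨ ¬x5 ∧ (¬x1 ∨ x5 ∧ ¬x5)) ∨ ¬x3   [complement / identity]
= x1 ∧ (¬x5 ∨ ¬x5 ∧ x3) ∨ ¬x5 ∧ (¬x1 ∨ x5 ∧ ¬x5) ∨ ¬x3   [double negation]
= x1 ∧ (¬x5 ∨ ¬x5 ∧ x3) ∨ ¬x5 ∧ ¬x1 ∨ ¬x3   [complement / identity]
= x1 ∧ ¬x5 ∨ ¬x5 ∧ ¬x1 ∨ ¬x3   [absorption]
= ¬x5 ∨ ¬x3   [distribution]

¬x5 ∨ ¬x3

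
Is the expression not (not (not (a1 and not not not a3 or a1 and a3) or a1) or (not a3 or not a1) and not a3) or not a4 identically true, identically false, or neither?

not (not (not (a1 and not not not a3 or a1 and a3) or a1) or (not a3 or not a1) and not a3) or not a4
= not (not (not (a1 and not a3 or a1 and a3) or a1) or (not a3 or not a1) and not a3) or not a4   (double negation)
= not (not (not a1 or a1) or (not a3 or not a1) and not a3) or not a4   (distribution)
= not (not (not a1 or a1) or not a3) or not a4   (absorption)
= (not a1 or a1) and a3 or not a4   (De Morgan)
= a3 or not a4   (complement / identity)
This depends on a3, a4, so it is not a constant.

neither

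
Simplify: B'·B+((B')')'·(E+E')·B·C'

B'·B+((B')')'·(E+E')·B·C'
= B'·B+((B')')'·B·C'   — complement / identity
= B'·B+B'·B·C'   — double negation
= B'·B   — absorption
= 0   — complement

0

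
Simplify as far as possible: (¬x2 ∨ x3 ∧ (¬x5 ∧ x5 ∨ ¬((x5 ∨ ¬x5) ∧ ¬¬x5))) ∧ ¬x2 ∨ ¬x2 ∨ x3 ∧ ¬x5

¬x2 ∨ x3 ∧ ¬x5

(¬x2 ∨ x3 ∧ (¬x5 ∧ x5 ∨ ¬((x5 ∨ ¬x5) ∧ ¬¬x5))) ∧ ¬x2 ∨ ¬x2 ∨ x3 ∧ ¬x5
= (¬x2 ∨ x3 ∧ (¬x5 ∧ x5 ∨ ¬¬¬x5)) ∧ ¬x2 ∨ ¬x2 ∨ x3 ∧ ¬x5
= (¬x2 ∨ x3 ∧ ¬¬¬x5) ∧ ¬x2 ∨ ¬x2 ∨ x3 ∧ ¬x5
= (¬x2 ∨ x3 ∧ ¬x5) ∧ ¬x2 ∨ ¬x2 ∨ x3 ∧ ¬x5
= ¬x2 ∨ x3 ∧ ¬x5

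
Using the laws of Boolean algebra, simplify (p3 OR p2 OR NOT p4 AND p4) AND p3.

(p3 OR p2 OR NOT p4 AND p4) AND p3
= (p3 OR p2) AND p3   (complement / identity)
= p3   (absorption)

p3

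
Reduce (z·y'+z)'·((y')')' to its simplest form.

z'·y'

(z·y'+z)'·((y')')'
= (z·y'+z)'·y'   — double negation
= z'·y'   — absorption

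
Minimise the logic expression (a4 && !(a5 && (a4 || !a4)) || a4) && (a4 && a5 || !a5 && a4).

(a4 && !(a5 && (a4 || !a4)) || a4) && (a4 && a5 || !a5 && a4)
= (a4 && !(a5 && (a4 || !a4)) || a4) && a4   — distribution
= (a4 && !a5 || a4) && a4   — complement / identity
= a4 && a4   — absorption
= a4   — idempotence

a4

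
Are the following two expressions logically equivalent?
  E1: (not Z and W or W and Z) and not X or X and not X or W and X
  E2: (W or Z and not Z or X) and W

E1: (not Z and W or W and Z) and not X or X and not X or W and X
    = W and not X or X and not X or W and X
    = W and not X or W and X
    = W
E2: (W or Z and not Z or X) and W
    = (W or X) and W
    = W
Both reduce to W, so they are equivalent.

Yes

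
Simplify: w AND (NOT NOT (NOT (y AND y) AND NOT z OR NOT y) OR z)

w AND (NOT NOT (NOT (y AND y) AND NOT z OR NOT y) OR z)
= w AND (NOT NOT (NOT y AND NOT z OR NOT y) OR z)   — idempotence
= w AND (NOT NOT NOT y OR z)   — absorption
= w AND (NOT y OR z)   — double negation

w AND (NOT y OR z)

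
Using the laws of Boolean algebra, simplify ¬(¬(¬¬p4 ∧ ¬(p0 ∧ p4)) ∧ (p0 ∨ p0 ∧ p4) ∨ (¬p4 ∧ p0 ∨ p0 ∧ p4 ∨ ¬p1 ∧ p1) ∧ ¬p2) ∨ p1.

¬(¬(¬¬p4 ∧ ¬(p0 ∧ p4)) ∧ (p0 ∨ p0 ∧ p4) ∨ (¬p4 ∧ p0 ∨ p0 ∧ p4 ∨ ¬p1 ∧ p1) ∧ ¬p2) ∨ p1
= ¬(¬(¬¬p4 ∧ ¬(p0 ∧ p4)) ∧ (p0 ∨ p0 ∧ p4) ∨ (¬p4 ∧ p0 ∨ p0 ∧ p4) ∧ ¬p2) ∨ p1
= ¬((¬p4 ∨ p0 ∧ p4) ∧ (p0 ∨ p0 ∧ p4) ∨ (¬p4 ∧ p0 ∨ p0 ∧ p4) ∧ ¬p2) ∨ p1
= ¬(¬p4 ∧ p0 ∨ p0 ∧ p4 ∨ (¬p4 ∧ p0 ∨ p0 ∧ p4) ∧ ¬p2) ∨ p1
= ¬(¬p4 ∧ p0 ∨ p0 ∧ p4) ∨ p1
= ¬p0 ∨ p1

¬p0 ∨ p1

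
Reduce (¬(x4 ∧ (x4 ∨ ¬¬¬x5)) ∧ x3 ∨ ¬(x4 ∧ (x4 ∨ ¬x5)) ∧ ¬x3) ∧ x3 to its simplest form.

¬x4 ∧ x3

(¬(x4 ∧ (x4 ∨ ¬¬¬x5)) ∧ x3 ∨ ¬(x4 ∧ (x4 ∨ ¬x5)) ∧ ¬x3) ∧ x3
= (¬(x4 ∧ (x4 ∨ ¬x5)) ∧ x3 ∨ ¬(x4 ∧ (x4 ∨ ¬x5)) ∧ ¬x3) ∧ x3   — double negation
= ¬(x4 ∧ (x4 ∨ ¬x5)) ∧ x3   — distribution
= ¬x4 ∧ x3   — absorption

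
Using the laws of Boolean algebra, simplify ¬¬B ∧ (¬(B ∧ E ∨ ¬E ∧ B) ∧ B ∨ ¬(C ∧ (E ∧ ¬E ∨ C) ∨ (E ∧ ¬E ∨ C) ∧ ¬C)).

B ∧ ¬C

¬¬B ∧ (¬(B ∧ E ∨ ¬E ∧ B) ∧ B ∨ ¬(C ∧ (E ∧ ¬E ∨ C) ∨ (E ∧ ¬E ∨ C) ∧ ¬C))
= ¬¬B ∧ (¬(B ∧ E ∨ ¬E ∧ B) ∧ B ∨ ¬(E ∧ ¬E ∨ C))   — distribution
= ¬¬B ∧ (¬B ∧ B ∨ ¬(E ∧ ¬E ∨ C))   — distribution
= ¬¬B ∧ ¬(E ∧ ¬E ∨ C)   — complement / identity
= B ∧ ¬(E ∧ ¬E ∨ C)   — double negation
= B ∧ ¬C   — complement / identity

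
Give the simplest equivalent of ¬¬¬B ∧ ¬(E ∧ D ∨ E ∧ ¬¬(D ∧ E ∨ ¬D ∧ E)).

¬¬¬B ∧ ¬(E ∧ D ∨ E ∧ ¬¬(D ∧ E ∨ ¬D ∧ E))
= ¬B ∧ ¬(E ∧ D ∨ E ∧ ¬¬(D ∧ E ∨ ¬D ∧ E))   [double negation]
= ¬B ∧ ¬(E ∧ D ∨ E ∧ (D ∧ E ∨ ¬D ∧ E))   [double negation]
= ¬B ∧ ¬(E ∧ D ∨ E ∧ E)   [distribution]
= ¬B ∧ ¬(E ∧ D ∨ E)   [idempotence]
= ¬B ∧ ¬E   [absorption]

¬B ∧ ¬E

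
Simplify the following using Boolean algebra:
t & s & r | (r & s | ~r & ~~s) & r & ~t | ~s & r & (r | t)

r

t & s & r | (r & s | ~r & ~~s) & r & ~t | ~s & r & (r | t)
= t & s & r | (r & s | ~r & s) & r & ~t | ~s & r & (r | t)
= t & s & r | (r & s | ~r & s) & r & ~t | ~s & r
= t & s & r | s & r & ~t | ~s & r
= s & r | ~s & r
= r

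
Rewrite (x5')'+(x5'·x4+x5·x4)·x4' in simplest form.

(x5')'+(x5'·x4+x5·x4)·x4'
= x5+(x5'·x4+x5·x4)·x4'   — double negation
= x5+x4·x4'   — distribution
= x5   — complement / identity

x5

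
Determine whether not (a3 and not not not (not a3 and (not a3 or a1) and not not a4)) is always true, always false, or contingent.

not (a3 and not not not (not a3 and (not a3 or a1) and not not a4))
= not (a3 and not not not (not a3 and not not a4))   — absorption
= not (a3 and not (not a3 and not not a4))   — double negation
= not (a3 and (a3 or not a4))   — De Morgan
= not a3   — absorption
This depends on a3, so it is not a constant.

contingent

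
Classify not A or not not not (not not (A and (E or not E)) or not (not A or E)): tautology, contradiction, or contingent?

contingent

not A or not not not (not not (A and (E or not E)) or not (not A or E))
= not A or not not (not (A and (E or not E)) and (not A or E))   — De Morgan
= not A or not (A and (E or not E)) and (not A or E)   — double negation
= not A or not A and (not A or E)   — complement / identity
= not A or not A   — absorption
= not A   — idempotence
This depends on A, so it is not a constant.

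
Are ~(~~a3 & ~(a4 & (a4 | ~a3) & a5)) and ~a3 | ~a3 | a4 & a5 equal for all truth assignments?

Yes

E1: ~(~~a3 & ~(a4 & (a4 | ~a3) & a5))
    = ~a3 | a4 & (a4 | ~a3) & a5   — De Morgan
    = ~a3 | a4 & a5   — absorption
E2: ~a3 | ~a3 | a4 & a5
    = ~a3 | a4 & a5   — idempotence
Both reduce to ~a3 | a4 & a5, so they are equivalent.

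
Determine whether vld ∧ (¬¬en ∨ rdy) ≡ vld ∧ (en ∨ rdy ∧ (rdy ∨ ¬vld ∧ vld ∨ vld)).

Yes

E1: vld ∧ (¬¬en ∨ rdy)
    = vld ∧ (en ∨ rdy)   [double negation]
E2: vld ∧ (en ∨ rdy ∧ (rdy ∨ ¬vld ∧ vld ∨ vld))
    = vld ∧ (en ∨ rdy ∧ (rdy ∨ vld))   [complement / identity]
    = vld ∧ (en ∨ rdy)   [absorption]
Both reduce to vld ∧ (en ∨ rdy), so they are equivalent.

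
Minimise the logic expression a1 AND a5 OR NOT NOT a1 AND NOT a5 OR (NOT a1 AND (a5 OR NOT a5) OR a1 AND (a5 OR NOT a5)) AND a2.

a1 OR a2

a1 AND a5 OR NOT NOT a1 AND NOT a5 OR (NOT a1 AND (a5 OR NOT a5) OR a1 AND (a5 OR NOT a5)) AND a2
= a1 AND a5 OR a1 AND NOT a5 OR (NOT a1 AND (a5 OR NOT a5) OR a1 AND (a5 OR NOT a5)) AND a2   (double negation)
= a1 AND a5 OR a1 AND NOT a5 OR (a5 OR NOT a5) AND a2   (distribution)
= a1 OR (a5 OR NOT a5) AND a2   (distribution)
= a1 OR a2   (complement / identity)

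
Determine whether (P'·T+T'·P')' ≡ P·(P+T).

Yes

E1: (P'·T+T'·P')'
    = (P')'   [distribution]
    = P   [double negation]
E2: P·(P+T)
    = P   [absorption]
Both reduce to P, so they are equivalent.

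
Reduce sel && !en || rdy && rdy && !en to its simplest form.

sel && !en || rdy && rdy && !en
= sel && !en || rdy && !en   (idempotence)
= !en && (sel || rdy)   (distribution)

!en && (sel || rdy)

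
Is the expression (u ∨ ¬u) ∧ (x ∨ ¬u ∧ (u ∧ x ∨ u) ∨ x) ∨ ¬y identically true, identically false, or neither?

(u ∨ ¬u) ∧ (x ∨ ¬u ∧ (u ∧ x ∨ u) ∨ x) ∨ ¬y
= x ∨ ¬u ∧ (u ∧ x ∨ u) ∨ x ∨ ¬y   — complement / identity
= x ∨ ¬u ∧ u ∨ x ∨ ¬y   — absorption
= x ∨ x ∨ ¬y   — complement / identity
= x ∨ ¬y   — idempotence
This depends on x, y, so it is not a constant.

neither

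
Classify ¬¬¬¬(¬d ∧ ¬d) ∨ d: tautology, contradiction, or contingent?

tautology

¬¬¬¬(¬d ∧ ¬d) ∨ d
= ¬¬¬¬¬d ∨ d   (idempotence)
= ¬¬¬d ∨ d   (double negation)
= ¬d ∨ d   (double negation)
= True   (complement)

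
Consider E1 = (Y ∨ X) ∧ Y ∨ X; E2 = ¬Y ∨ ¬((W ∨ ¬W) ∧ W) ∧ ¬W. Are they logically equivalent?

E1: (Y ∨ X) ∧ Y ∨ X
    = Y ∨ X   — absorption
E2: ¬Y ∨ ¬((W ∨ ¬W) ∧ W) ∧ ¬W
    = ¬Y ∨ ¬W ∧ ¬W   — complement / identity
    = ¬Y ∨ ¬W   — idempotence
These differ: at W=1, X=0, Y=0, E1 = 0 but E2 = 1.

No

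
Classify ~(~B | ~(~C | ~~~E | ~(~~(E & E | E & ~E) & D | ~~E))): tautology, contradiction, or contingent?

contingent

~(~B | ~(~C | ~~~E | ~(~~(E & E | E & ~E) & D | ~~E)))
= ~(~B | ~(~C | ~~~E | ~(~~E & D | ~~E)))   — distribution
= ~(~B | ~(~C | ~~~E | ~~~E))   — absorption
= ~(~B | ~(~C | ~~~E))   — idempotence
= B & (~C | ~~~E)   — De Morgan
= B & (~C | ~E)   — double negation
This depends on B, C, E, so it is not a constant.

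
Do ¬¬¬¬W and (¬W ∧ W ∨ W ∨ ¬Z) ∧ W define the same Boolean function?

Yes

E1: ¬¬¬¬W
    = ¬¬W   — double negation
    = W   — double negation
E2: (¬W ∧ W ∨ W ∨ ¬Z) ∧ W
    = (W ∨ ¬Z) ∧ W   — complement / identity
    = W   — absorption
Both reduce to W, so they are equivalent.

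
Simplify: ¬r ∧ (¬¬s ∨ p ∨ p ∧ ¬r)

¬r ∧ (s ∨ p)

¬r ∧ (¬¬s ∨ p ∨ p ∧ ¬r)
= ¬r ∧ (¬¬s ∨ p)   (absorption)
= ¬r ∧ (s ∨ p)   (double negation)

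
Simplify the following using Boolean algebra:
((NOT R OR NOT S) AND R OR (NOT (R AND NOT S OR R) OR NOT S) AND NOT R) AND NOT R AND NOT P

((NOT R OR NOT S) AND R OR (NOT (R AND NOT S OR R) OR NOT S) AND NOT R) AND NOT R AND NOT P
= ((NOT R OR NOT S) AND R OR (NOT R OR NOT S) AND NOT R) AND NOT R AND NOT P
= (NOT R OR NOT S) AND NOT R AND NOT P
= NOT R AND NOT P

NOT R AND NOT P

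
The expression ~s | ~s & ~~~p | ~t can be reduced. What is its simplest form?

~s | ~t

~s | ~s & ~~~p | ~t
= ~s | ~s & ~p | ~t
= ~s | ~t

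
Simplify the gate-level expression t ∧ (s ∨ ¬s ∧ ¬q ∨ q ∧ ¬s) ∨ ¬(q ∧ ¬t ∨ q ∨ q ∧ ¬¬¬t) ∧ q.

t ∧ (s ∨ ¬s ∧ ¬q ∨ q ∧ ¬s) ∨ ¬(q ∧ ¬t ∨ q ∨ q ∧ ¬¬¬t) ∧ q
= t ∧ (s ∨ ¬s ∧ ¬q ∨ q ∧ ¬s) ∨ ¬(q ∧ ¬t ∨ q ∨ q ∧ ¬t) ∧ q   [double negation]
= t ∧ (s ∨ ¬s ∧ ¬q ∨ q ∧ ¬s) ∨ ¬(q ∧ ¬t ∨ q) ∧ q   [absorption]
= t ∧ (s ∨ ¬s) ∨ ¬(q ∧ ¬t ∨ q) ∧ q   [distribution]
= t ∨ ¬(q ∧ ¬t ∨ q) ∧ q   [complement / identity]
= t ∨ ¬q ∧ q   [absorption]
= t   [complement / identity]

t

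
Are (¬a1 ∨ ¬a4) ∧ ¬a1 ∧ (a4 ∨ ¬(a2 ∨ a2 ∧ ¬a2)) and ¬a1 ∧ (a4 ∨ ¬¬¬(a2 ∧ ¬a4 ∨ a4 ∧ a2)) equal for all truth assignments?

Yes

E1: (¬a1 ∨ ¬a4) ∧ ¬a1 ∧ (a4 ∨ ¬(a2 ∨ a2 ∧ ¬a2))
    = (¬a1 ∨ ¬a4) ∧ ¬a1 ∧ (a4 ∨ ¬a2)
    = ¬a1 ∧ (a4 ∨ ¬a2)
E2: ¬a1 ∧ (a4 ∨ ¬¬¬(a2 ∧ ¬a4 ∨ a4 ∧ a2))
    = ¬a1 ∧ (a4 ∨ ¬¬¬a2)
    = ¬a1 ∧ (a4 ∨ ¬a2)
Both reduce to ¬a1 ∧ (a4 ∨ ¬a2), so they are equivalent.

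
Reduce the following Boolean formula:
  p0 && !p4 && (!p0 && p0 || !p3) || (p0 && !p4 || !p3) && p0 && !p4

p0 && !p4

p0 && !p4 && (!p0 && p0 || !p3) || (p0 && !p4 || !p3) && p0 && !p4
= p0 && !p4 && (!p0 && p0 || !p3) || p0 && !p4   (absorption)
= p0 && !p4 && !p3 || p0 && !p4   (complement / identity)
= p0 && !p4   (absorption)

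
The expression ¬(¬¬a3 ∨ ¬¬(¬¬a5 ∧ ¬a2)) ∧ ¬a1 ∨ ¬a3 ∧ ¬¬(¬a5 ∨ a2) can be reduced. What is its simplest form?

¬a3 ∧ (¬a5 ∨ a2)

¬(¬¬a3 ∨ ¬¬(¬¬a5 ∧ ¬a2)) ∧ ¬a1 ∨ ¬a3 ∧ ¬¬(¬a5 ∨ a2)
= ¬(¬¬a3 ∨ ¬¬(¬¬a5 ∧ ¬a2)) ∧ ¬a1 ∨ ¬a3 ∧ (¬a5 ∨ a2)   [double negation]
= ¬(¬¬a3 ∨ ¬(¬a5 ∨ a2)) ∧ ¬a1 ∨ ¬a3 ∧ (¬a5 ∨ a2)   [De Morgan]
= ¬a3 ∧ (¬a5 ∨ a2) ∧ ¬a1 ∨ ¬a3 ∧ (¬a5 ∨ a2)   [De Morgan]
= ¬a3 ∧ (¬a5 ∨ a2)   [absorption]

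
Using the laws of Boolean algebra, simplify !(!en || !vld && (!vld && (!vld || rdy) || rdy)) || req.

en && vld || req

!(!en || !vld && (!vld && (!vld || rdy) || rdy)) || req
= !(!en || !vld && (!vld || rdy)) || req   — absorption
= !(!en || !vld) || req   — absorption
= en && vld || req   — De Morgan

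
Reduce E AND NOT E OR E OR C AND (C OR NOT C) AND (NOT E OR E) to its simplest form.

E OR C

E AND NOT E OR E OR C AND (C OR NOT C) AND (NOT E OR E)
= E AND NOT E OR E OR C AND (NOT E OR E)   (complement / identity)
= E AND NOT E OR E OR C   (complement / identity)
= E OR C   (complement / identity)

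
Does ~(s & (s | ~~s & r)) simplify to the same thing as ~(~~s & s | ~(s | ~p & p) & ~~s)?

E1: ~(s & (s | ~~s & r))
    = ~(s & (s | s & r))   (double negation)
    = ~(s & s)   (absorption)
    = ~s   (idempotence)
E2: ~(~~s & s | ~(s | ~p & p) & ~~s)
    = ~(~~s & s | ~s & ~~s)   (complement / identity)
    = ~~~s   (distribution)
    = ~s   (double negation)
Both reduce to ~s, so they are equivalent.

Yes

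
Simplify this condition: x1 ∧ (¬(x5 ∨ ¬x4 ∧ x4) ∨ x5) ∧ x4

x1 ∧ x4

x1 ∧ (¬(x5 ∨ ¬x4 ∧ x4) ∨ x5) ∧ x4
= x1 ∧ (¬x5 ∨ x5) ∧ x4
= x1 ∧ x4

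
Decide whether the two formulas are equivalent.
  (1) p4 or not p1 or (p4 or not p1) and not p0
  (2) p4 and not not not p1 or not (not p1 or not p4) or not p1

Yes

E1: p4 or not p1 or (p4 or not p1) and not p0
    = p4 or not p1   [absorption]
E2: p4 and not not not p1 or not (not p1 or not p4) or not p1
    = p4 and not not not p1 or p1 and p4 or not p1   [De Morgan]
    = p4 and not p1 or p1 and p4 or not p1   [double negation]
    = p4 or not p1   [distribution]
Both reduce to p4 or not p1, so they are equivalent.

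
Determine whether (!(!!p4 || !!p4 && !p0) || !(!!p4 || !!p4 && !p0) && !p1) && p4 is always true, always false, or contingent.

always false

(!(!!p4 || !!p4 && !p0) || !(!!p4 || !!p4 && !p0) && !p1) && p4
= !(!!p4 || !!p4 && !p0) && p4   [absorption]
= !!!p4 && p4   [absorption]
= !p4 && p4   [double negation]
= false   [complement]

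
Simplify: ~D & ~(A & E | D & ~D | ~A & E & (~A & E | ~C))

~D & ~E

~D & ~(A & E | D & ~D | ~A & E & (~A & E | ~C))
= ~D & ~(A & E | D & ~D | ~A & E)
= ~D & ~(A & E | ~A & E)
= ~D & ~E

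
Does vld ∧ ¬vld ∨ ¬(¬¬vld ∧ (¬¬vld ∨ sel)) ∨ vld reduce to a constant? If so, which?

yes, True

vld ∧ ¬vld ∨ ¬(¬¬vld ∧ (¬¬vld ∨ sel)) ∨ vld
= vld ∧ ¬vld ∨ ¬¬¬vld ∨ vld   (absorption)
= ¬¬¬vld ∨ vld   (complement / identity)
= ¬vld ∨ vld   (double negation)
= True   (complement)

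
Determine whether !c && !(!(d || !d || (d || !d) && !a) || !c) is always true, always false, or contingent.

!c && !(!(d || !d || (d || !d) && !a) || !c)
= !c && (d || !d || (d || !d) && !a) && c   (De Morgan)
= !c && (d || !d) && c   (absorption)
= !c && c   (complement / identity)
= false   (complement)

always false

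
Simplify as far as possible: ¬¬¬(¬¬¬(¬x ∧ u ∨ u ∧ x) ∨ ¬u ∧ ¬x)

u

¬¬¬(¬¬¬(¬x ∧ u ∨ u ∧ x) ∨ ¬u ∧ ¬x)
= ¬¬¬(¬(¬x ∧ u ∨ u ∧ x) ∨ ¬u ∧ ¬x)   — double negation
= ¬¬¬(¬u ∨ ¬u ∧ ¬x)   — distribution
= ¬(¬u ∨ ¬u ∧ ¬x)   — double negation
= ¬¬u   — absorption
= u   — double negation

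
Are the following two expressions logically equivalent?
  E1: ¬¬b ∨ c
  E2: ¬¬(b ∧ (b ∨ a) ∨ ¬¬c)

E1: ¬¬b ∨ c
    = b ∨ c   [double negation]
E2: ¬¬(b ∧ (b ∨ a) ∨ ¬¬c)
    = b ∧ (b ∨ a) ∨ ¬¬c   [double negation]
    = b ∧ (b ∨ a) ∨ c   [double negation]
    = b ∨ c   [absorption]
Both reduce to b ∨ c, so they are equivalent.

Yes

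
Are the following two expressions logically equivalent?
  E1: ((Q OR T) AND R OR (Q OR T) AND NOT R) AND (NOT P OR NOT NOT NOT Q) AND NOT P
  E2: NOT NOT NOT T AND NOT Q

E1: ((Q OR T) AND R OR (Q OR T) AND NOT R) AND (NOT P OR NOT NOT NOT Q) AND NOT P
    = ((Q OR T) AND R OR (Q OR T) AND NOT R) AND (NOT P OR NOT Q) AND NOT P   (double negation)
    = (Q OR T) AND (NOT P OR NOT Q) AND NOT P   (distribution)
    = (Q OR T) AND NOT P   (absorption)
E2: NOT NOT NOT T AND NOT Q
    = NOT T AND NOT Q   (double negation)
These differ: at P=0, Q=1, R=0, T=1, E1 = 1 but E2 = 0.

No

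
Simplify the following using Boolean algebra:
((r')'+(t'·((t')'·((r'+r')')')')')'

((r')'+(t'·((t')'·((r'+r')')')')')'
= r'·t'·((t')'·((r'+r')')')'   [De Morgan]
= r'·t'·((t')'·((r')')')'   [idempotence]
= r'·t'·(t'+(r')')   [De Morgan]
= r'·t'·(t'+r)   [double negation]
= r'·t'   [absorption]

r'·t'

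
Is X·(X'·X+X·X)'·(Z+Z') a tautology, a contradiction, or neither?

contradiction

X·(X'·X+X·X)'·(Z+Z')
= X·(X'·X+X·X)'
= X·X'
= 0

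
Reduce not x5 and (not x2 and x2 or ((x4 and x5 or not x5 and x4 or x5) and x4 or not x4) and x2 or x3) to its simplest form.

not x5 and (x2 or x3)

not x5 and (not x2 and x2 or ((x4 and x5 or not x5 and x4 or x5) and x4 or not x4) and x2 or x3)
= not x5 and (not x2 and x2 or ((x4 or x5) and x4 or not x4) and x2 or x3)   (distribution)
= not x5 and (not x2 and x2 or (x4 or not x4) and x2 or x3)   (absorption)
= not x5 and ((x4 or not x4) and x2 or x3)   (complement / identity)
= not x5 and (x2 or x3)   (complement / identity)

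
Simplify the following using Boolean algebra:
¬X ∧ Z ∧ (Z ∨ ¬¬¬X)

¬X ∧ Z

¬X ∧ Z ∧ (Z ∨ ¬¬¬X)
= ¬X ∧ Z ∧ (Z ∨ ¬X)
= ¬X ∧ Z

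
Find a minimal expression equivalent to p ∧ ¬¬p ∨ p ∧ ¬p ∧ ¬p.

p ∧ ¬¬p ∨ p ∧ ¬p ∧ ¬p
= p ∧ ¬¬p ∨ p ∧ ¬p   (idempotence)
= p ∧ p ∨ p ∧ ¬p   (double negation)
= p   (distribution)

p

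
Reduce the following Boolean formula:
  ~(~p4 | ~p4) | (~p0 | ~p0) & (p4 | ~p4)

p4 | ~p0

~(~p4 | ~p4) | (~p0 | ~p0) & (p4 | ~p4)
= ~(~p4 | ~p4) | ~p0 | ~p0   [complement / identity]
= p4 & p4 | ~p0 | ~p0   [De Morgan]
= p4 | ~p0 | ~p0   [idempotence]
= p4 | ~p0   [idempotence]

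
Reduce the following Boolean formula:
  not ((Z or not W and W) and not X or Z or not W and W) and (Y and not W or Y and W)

not Z and Y

not ((Z or not W and W) and not X or Z or not W and W) and (Y and not W or Y and W)
= not ((Z or not W and W) and not X or Z or not W and W) and Y   (distribution)
= not (Z or not W and W) and Y   (absorption)
= not Z and Y   (complement / identity)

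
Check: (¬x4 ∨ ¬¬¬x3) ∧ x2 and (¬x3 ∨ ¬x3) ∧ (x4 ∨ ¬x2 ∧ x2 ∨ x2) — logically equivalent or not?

E1: (¬x4 ∨ ¬¬¬x3) ∧ x2
    = (¬x4 ∨ ¬x3) ∧ x2   — double negation
E2: (¬x3 ∨ ¬x3) ∧ (x4 ∨ ¬x2 ∧ x2 ∨ x2)
    = ¬x3 ∧ (x4 ∨ ¬x2 ∧ x2 ∨ x2)   — idempotence
    = ¬x3 ∧ (x4 ∨ x2)   — complement / identity
These differ: at x2=0, x3=0, x4=1, E1 = 0 but E2 = 1.

No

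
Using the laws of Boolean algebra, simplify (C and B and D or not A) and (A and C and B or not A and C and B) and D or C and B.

C and B

(C and B and D or not A) and (A and C and B or not A and C and B) and D or C and B
= (C and B and D or not A) and C and B and D or C and B   (distribution)
= C and B and D or C and B   (absorption)
= C and B   (absorption)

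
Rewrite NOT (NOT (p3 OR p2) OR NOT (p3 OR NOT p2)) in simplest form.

NOT (NOT (p3 OR p2) OR NOT (p3 OR NOT p2))
= (p3 OR p2) AND (p3 OR NOT p2)   [De Morgan]
= p2 AND NOT p2 OR p3   [distribution]
= p3   [complement / identity]

p3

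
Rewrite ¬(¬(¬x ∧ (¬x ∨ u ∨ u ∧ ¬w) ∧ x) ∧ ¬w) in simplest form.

¬(¬(¬x ∧ (¬x ∨ u ∨ u ∧ ¬w) ∧ x) ∧ ¬w)
= ¬(¬(¬x ∧ (¬x ∨ u) ∧ x) ∧ ¬w)   [absorption]
= ¬(¬(¬x ∧ x) ∧ ¬w)   [absorption]
= ¬x ∧ x ∨ w   [De Morgan]
= w   [complement / identity]

w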